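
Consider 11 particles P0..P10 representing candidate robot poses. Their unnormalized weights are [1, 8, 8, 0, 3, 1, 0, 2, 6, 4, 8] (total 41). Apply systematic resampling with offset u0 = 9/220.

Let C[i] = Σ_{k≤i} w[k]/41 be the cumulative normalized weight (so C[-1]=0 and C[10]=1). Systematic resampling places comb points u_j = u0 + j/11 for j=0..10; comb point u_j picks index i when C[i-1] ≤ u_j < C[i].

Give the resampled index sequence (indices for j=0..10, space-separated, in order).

C = [1/41, 9/41, 17/41, 17/41, 20/41, 21/41, 21/41, 23/41, 29/41, 33/41, 1]
j=0: u_0=9/220 ∈ [1/41, 9/41) → index 1
j=1: u_1=29/220 ∈ [1/41, 9/41) → index 1
j=2: u_2=49/220 ∈ [9/41, 17/41) → index 2
j=3: u_3=69/220 ∈ [9/41, 17/41) → index 2
j=4: u_4=89/220 ∈ [9/41, 17/41) → index 2
j=5: u_5=109/220 ∈ [20/41, 21/41) → index 5
j=6: u_6=129/220 ∈ [23/41, 29/41) → index 8
j=7: u_7=149/220 ∈ [23/41, 29/41) → index 8
j=8: u_8=169/220 ∈ [29/41, 33/41) → index 9
j=9: u_9=189/220 ∈ [33/41, 1) → index 10
j=10: u_10=19/20 ∈ [33/41, 1) → index 10

1 1 2 2 2 5 8 8 9 10 10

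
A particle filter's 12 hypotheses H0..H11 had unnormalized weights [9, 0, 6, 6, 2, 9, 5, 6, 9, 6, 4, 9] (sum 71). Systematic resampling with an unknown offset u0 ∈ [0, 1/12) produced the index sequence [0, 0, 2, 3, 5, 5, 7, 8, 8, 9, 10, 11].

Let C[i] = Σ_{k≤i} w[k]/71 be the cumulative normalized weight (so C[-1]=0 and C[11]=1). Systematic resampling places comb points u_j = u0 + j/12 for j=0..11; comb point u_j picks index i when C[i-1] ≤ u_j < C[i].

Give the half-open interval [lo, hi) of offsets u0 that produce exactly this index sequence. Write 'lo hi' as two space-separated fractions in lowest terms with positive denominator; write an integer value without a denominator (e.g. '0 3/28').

19/852 29/852

C = [9/71, 9/71, 15/71, 21/71, 23/71, 32/71, 37/71, 43/71, 52/71, 58/71, 62/71, 1]
j=0 picked index 0: u0 ∈ [0, 9/71)
j=1 picked index 0: u0 ∈ [-1/12, 37/852)
j=2 picked index 2: u0 ∈ [-17/426, 19/426)
j=3 picked index 3: u0 ∈ [-11/284, 13/284)
j=4 picked index 5: u0 ∈ [-2/213, 25/213)
j=5 picked index 5: u0 ∈ [-79/852, 29/852)
j=6 picked index 7: u0 ∈ [3/142, 15/142)
j=7 picked index 8: u0 ∈ [19/852, 127/852)
j=8 picked index 8: u0 ∈ [-13/213, 14/213)
j=9 picked index 9: u0 ∈ [-5/284, 19/284)
j=10 picked index 10: u0 ∈ [-7/426, 17/426)
j=11 picked index 11: u0 ∈ [-37/852, 1/12)
intersection: [19/852, 29/852)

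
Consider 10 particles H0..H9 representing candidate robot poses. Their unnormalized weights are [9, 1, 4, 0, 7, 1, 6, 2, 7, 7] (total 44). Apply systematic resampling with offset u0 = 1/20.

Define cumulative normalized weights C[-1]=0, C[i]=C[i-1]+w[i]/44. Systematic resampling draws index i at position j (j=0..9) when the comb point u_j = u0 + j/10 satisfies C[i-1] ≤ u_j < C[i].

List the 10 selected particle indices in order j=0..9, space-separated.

C = [9/44, 5/22, 7/22, 7/22, 21/44, 1/2, 7/11, 15/22, 37/44, 1]
j=0: u_0=1/20 ∈ [0, 9/44) → index 0
j=1: u_1=3/20 ∈ [0, 9/44) → index 0
j=2: u_2=1/4 ∈ [5/22, 7/22) → index 2
j=3: u_3=7/20 ∈ [7/22, 21/44) → index 4
j=4: u_4=9/20 ∈ [7/22, 21/44) → index 4
j=5: u_5=11/20 ∈ [1/2, 7/11) → index 6
j=6: u_6=13/20 ∈ [7/11, 15/22) → index 7
j=7: u_7=3/4 ∈ [15/22, 37/44) → index 8
j=8: u_8=17/20 ∈ [37/44, 1) → index 9
j=9: u_9=19/20 ∈ [37/44, 1) → index 9

0 0 2 4 4 6 7 8 9 9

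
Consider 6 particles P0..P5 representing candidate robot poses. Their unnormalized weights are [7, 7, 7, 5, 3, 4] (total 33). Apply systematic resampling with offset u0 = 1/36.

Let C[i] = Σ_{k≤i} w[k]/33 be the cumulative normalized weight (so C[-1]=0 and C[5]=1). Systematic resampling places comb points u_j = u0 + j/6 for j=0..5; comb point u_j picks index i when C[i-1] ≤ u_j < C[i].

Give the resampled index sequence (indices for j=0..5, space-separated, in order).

C = [7/33, 14/33, 7/11, 26/33, 29/33, 1]
j=0: u_0=1/36 ∈ [0, 7/33) → index 0
j=1: u_1=7/36 ∈ [0, 7/33) → index 0
j=2: u_2=13/36 ∈ [7/33, 14/33) → index 1
j=3: u_3=19/36 ∈ [14/33, 7/11) → index 2
j=4: u_4=25/36 ∈ [7/11, 26/33) → index 3
j=5: u_5=31/36 ∈ [26/33, 29/33) → index 4

0 0 1 2 3 4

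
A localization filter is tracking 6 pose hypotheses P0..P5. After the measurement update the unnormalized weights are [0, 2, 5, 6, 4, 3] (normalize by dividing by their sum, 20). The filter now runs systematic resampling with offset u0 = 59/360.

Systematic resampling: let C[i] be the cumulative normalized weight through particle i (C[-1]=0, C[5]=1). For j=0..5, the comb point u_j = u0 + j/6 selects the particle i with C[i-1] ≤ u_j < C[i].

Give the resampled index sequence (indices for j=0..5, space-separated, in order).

2 2 3 4 4 5

C = [0, 1/10, 7/20, 13/20, 17/20, 1]
j=0: u_0=59/360 ∈ [1/10, 7/20) → index 2
j=1: u_1=119/360 ∈ [1/10, 7/20) → index 2
j=2: u_2=179/360 ∈ [7/20, 13/20) → index 3
j=3: u_3=239/360 ∈ [13/20, 17/20) → index 4
j=4: u_4=299/360 ∈ [13/20, 17/20) → index 4
j=5: u_5=359/360 ∈ [17/20, 1) → index 5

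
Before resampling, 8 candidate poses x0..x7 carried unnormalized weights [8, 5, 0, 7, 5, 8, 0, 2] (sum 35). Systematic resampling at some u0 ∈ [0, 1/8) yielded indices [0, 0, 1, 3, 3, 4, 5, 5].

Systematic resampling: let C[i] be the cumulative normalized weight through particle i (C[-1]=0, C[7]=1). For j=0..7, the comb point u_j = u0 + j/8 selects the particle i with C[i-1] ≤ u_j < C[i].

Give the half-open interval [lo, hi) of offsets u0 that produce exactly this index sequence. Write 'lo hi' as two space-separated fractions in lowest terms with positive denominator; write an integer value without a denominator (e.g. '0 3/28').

0 19/280

C = [8/35, 13/35, 13/35, 4/7, 5/7, 33/35, 33/35, 1]
j=0 picked index 0: u0 ∈ [0, 8/35)
j=1 picked index 0: u0 ∈ [-1/8, 29/280)
j=2 picked index 1: u0 ∈ [-3/140, 17/140)
j=3 picked index 3: u0 ∈ [-1/280, 11/56)
j=4 picked index 3: u0 ∈ [-9/70, 1/14)
j=5 picked index 4: u0 ∈ [-3/56, 5/56)
j=6 picked index 5: u0 ∈ [-1/28, 27/140)
j=7 picked index 5: u0 ∈ [-9/56, 19/280)
intersection: [0, 19/280)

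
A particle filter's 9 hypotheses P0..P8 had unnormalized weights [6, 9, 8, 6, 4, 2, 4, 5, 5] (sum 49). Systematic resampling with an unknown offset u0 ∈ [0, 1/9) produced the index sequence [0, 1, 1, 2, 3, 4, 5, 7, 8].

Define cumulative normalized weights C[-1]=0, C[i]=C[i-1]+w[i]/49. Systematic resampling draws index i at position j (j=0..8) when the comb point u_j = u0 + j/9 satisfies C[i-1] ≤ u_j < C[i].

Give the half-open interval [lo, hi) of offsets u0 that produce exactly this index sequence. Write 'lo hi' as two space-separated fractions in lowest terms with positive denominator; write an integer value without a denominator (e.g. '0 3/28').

C = [6/49, 15/49, 23/49, 29/49, 33/49, 5/7, 39/49, 44/49, 1]
j=0 picked index 0: u0 ∈ [0, 6/49)
j=1 picked index 1: u0 ∈ [5/441, 86/441)
j=2 picked index 1: u0 ∈ [-44/441, 37/441)
j=3 picked index 2: u0 ∈ [-4/147, 20/147)
j=4 picked index 3: u0 ∈ [11/441, 65/441)
j=5 picked index 4: u0 ∈ [16/441, 52/441)
j=6 picked index 5: u0 ∈ [1/147, 1/21)
j=7 picked index 7: u0 ∈ [8/441, 53/441)
j=8 picked index 8: u0 ∈ [4/441, 1/9)
intersection: [16/441, 1/21)

16/441 1/21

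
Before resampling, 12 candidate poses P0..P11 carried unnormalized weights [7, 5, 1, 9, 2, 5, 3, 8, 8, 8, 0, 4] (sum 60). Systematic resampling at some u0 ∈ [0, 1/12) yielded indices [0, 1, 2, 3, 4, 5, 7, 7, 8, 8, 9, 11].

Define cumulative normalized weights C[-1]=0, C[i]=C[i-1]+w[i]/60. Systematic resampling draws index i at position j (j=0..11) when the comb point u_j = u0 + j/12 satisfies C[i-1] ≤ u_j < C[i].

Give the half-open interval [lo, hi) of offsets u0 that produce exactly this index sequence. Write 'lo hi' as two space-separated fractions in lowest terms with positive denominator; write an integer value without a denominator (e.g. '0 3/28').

C = [7/60, 1/5, 13/60, 11/30, 2/5, 29/60, 8/15, 2/3, 4/5, 14/15, 14/15, 1]
j=0 picked index 0: u0 ∈ [0, 7/60)
j=1 picked index 1: u0 ∈ [1/30, 7/60)
j=2 picked index 2: u0 ∈ [1/30, 1/20)
j=3 picked index 3: u0 ∈ [-1/30, 7/60)
j=4 picked index 4: u0 ∈ [1/30, 1/15)
j=5 picked index 5: u0 ∈ [-1/60, 1/15)
j=6 picked index 7: u0 ∈ [1/30, 1/6)
j=7 picked index 7: u0 ∈ [-1/20, 1/12)
j=8 picked index 8: u0 ∈ [0, 2/15)
j=9 picked index 8: u0 ∈ [-1/12, 1/20)
j=10 picked index 9: u0 ∈ [-1/30, 1/10)
j=11 picked index 11: u0 ∈ [1/60, 1/12)
intersection: [1/30, 1/20)

1/30 1/20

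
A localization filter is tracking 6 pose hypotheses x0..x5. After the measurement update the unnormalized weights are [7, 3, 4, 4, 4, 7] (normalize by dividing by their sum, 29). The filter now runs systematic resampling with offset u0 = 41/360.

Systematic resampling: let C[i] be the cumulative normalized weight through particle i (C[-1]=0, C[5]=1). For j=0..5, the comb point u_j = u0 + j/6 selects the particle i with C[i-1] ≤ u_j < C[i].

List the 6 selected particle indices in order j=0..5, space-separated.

C = [7/29, 10/29, 14/29, 18/29, 22/29, 1]
j=0: u_0=41/360 ∈ [0, 7/29) → index 0
j=1: u_1=101/360 ∈ [7/29, 10/29) → index 1
j=2: u_2=161/360 ∈ [10/29, 14/29) → index 2
j=3: u_3=221/360 ∈ [14/29, 18/29) → index 3
j=4: u_4=281/360 ∈ [22/29, 1) → index 5
j=5: u_5=341/360 ∈ [22/29, 1) → index 5

0 1 2 3 5 5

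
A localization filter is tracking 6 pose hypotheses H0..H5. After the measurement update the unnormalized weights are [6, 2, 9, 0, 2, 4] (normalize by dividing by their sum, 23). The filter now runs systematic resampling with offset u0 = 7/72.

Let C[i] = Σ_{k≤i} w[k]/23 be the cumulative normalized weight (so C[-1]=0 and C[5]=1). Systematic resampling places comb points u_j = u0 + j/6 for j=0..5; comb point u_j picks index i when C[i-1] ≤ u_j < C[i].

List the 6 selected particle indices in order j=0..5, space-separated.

0 1 2 2 4 5

C = [6/23, 8/23, 17/23, 17/23, 19/23, 1]
j=0: u_0=7/72 ∈ [0, 6/23) → index 0
j=1: u_1=19/72 ∈ [6/23, 8/23) → index 1
j=2: u_2=31/72 ∈ [8/23, 17/23) → index 2
j=3: u_3=43/72 ∈ [8/23, 17/23) → index 2
j=4: u_4=55/72 ∈ [17/23, 19/23) → index 4
j=5: u_5=67/72 ∈ [19/23, 1) → index 5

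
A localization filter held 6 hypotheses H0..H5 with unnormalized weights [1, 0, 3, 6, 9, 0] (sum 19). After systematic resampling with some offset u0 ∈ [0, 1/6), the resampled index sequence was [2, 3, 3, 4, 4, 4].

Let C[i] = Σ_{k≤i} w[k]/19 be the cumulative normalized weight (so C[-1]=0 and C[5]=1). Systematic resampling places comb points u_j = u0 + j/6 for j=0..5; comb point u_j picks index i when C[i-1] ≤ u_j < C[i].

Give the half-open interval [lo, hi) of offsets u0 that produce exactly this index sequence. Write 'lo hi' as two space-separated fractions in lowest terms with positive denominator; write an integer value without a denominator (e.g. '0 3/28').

1/19 1/6

C = [1/19, 1/19, 4/19, 10/19, 1, 1]
j=0 picked index 2: u0 ∈ [1/19, 4/19)
j=1 picked index 3: u0 ∈ [5/114, 41/114)
j=2 picked index 3: u0 ∈ [-7/57, 11/57)
j=3 picked index 4: u0 ∈ [1/38, 1/2)
j=4 picked index 4: u0 ∈ [-8/57, 1/3)
j=5 picked index 4: u0 ∈ [-35/114, 1/6)
intersection: [1/19, 1/6)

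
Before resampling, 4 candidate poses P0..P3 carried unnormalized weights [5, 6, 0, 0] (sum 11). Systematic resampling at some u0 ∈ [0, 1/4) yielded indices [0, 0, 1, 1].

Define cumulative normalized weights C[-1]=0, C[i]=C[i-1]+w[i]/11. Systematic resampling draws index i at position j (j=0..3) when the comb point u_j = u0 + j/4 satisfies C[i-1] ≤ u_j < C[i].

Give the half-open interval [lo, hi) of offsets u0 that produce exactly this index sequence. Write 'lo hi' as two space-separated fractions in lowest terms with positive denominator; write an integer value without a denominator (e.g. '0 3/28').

0 9/44

C = [5/11, 1, 1, 1]
j=0 picked index 0: u0 ∈ [0, 5/11)
j=1 picked index 0: u0 ∈ [-1/4, 9/44)
j=2 picked index 1: u0 ∈ [-1/22, 1/2)
j=3 picked index 1: u0 ∈ [-13/44, 1/4)
intersection: [0, 9/44)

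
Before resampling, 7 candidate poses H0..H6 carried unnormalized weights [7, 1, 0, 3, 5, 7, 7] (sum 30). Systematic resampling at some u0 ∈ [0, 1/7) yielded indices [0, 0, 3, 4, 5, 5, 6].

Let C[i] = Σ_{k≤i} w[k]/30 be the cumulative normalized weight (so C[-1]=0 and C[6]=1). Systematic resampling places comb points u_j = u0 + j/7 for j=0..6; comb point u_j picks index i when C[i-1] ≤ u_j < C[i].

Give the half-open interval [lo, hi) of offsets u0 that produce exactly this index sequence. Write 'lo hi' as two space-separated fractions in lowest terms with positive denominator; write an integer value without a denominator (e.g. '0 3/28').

0 11/210

C = [7/30, 4/15, 4/15, 11/30, 8/15, 23/30, 1]
j=0 picked index 0: u0 ∈ [0, 7/30)
j=1 picked index 0: u0 ∈ [-1/7, 19/210)
j=2 picked index 3: u0 ∈ [-2/105, 17/210)
j=3 picked index 4: u0 ∈ [-13/210, 11/105)
j=4 picked index 5: u0 ∈ [-4/105, 41/210)
j=5 picked index 5: u0 ∈ [-19/105, 11/210)
j=6 picked index 6: u0 ∈ [-19/210, 1/7)
intersection: [0, 11/210)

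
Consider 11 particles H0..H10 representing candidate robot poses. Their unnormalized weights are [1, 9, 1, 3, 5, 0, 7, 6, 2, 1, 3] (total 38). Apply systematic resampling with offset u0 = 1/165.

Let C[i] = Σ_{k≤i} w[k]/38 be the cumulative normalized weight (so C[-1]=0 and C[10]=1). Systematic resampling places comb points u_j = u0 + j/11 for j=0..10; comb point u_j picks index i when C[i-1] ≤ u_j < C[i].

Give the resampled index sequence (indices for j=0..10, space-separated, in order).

C = [1/38, 5/19, 11/38, 7/19, 1/2, 1/2, 13/19, 16/19, 17/19, 35/38, 1]
j=0: u_0=1/165 ∈ [0, 1/38) → index 0
j=1: u_1=16/165 ∈ [1/38, 5/19) → index 1
j=2: u_2=31/165 ∈ [1/38, 5/19) → index 1
j=3: u_3=46/165 ∈ [5/19, 11/38) → index 2
j=4: u_4=61/165 ∈ [7/19, 1/2) → index 4
j=5: u_5=76/165 ∈ [7/19, 1/2) → index 4
j=6: u_6=91/165 ∈ [1/2, 13/19) → index 6
j=7: u_7=106/165 ∈ [1/2, 13/19) → index 6
j=8: u_8=11/15 ∈ [13/19, 16/19) → index 7
j=9: u_9=136/165 ∈ [13/19, 16/19) → index 7
j=10: u_10=151/165 ∈ [17/19, 35/38) → index 9

0 1 1 2 4 4 6 6 7 7 9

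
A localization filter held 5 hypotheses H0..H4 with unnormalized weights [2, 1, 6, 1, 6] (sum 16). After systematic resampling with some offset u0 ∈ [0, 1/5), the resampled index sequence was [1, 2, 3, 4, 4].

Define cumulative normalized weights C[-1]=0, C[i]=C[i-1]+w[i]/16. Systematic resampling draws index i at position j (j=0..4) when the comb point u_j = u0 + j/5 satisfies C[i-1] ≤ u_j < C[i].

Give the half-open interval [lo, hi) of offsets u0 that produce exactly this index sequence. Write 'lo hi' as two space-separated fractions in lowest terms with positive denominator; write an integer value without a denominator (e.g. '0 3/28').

13/80 3/16

C = [1/8, 3/16, 9/16, 5/8, 1]
j=0 picked index 1: u0 ∈ [1/8, 3/16)
j=1 picked index 2: u0 ∈ [-1/80, 29/80)
j=2 picked index 3: u0 ∈ [13/80, 9/40)
j=3 picked index 4: u0 ∈ [1/40, 2/5)
j=4 picked index 4: u0 ∈ [-7/40, 1/5)
intersection: [13/80, 3/16)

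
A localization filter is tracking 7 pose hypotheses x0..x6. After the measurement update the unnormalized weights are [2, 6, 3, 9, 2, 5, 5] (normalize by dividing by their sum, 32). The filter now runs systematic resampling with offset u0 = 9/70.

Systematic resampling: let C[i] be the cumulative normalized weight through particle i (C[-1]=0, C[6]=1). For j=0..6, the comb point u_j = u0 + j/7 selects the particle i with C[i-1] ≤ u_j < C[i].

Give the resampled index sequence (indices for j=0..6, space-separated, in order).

C = [1/16, 1/4, 11/32, 5/8, 11/16, 27/32, 1]
j=0: u_0=9/70 ∈ [1/16, 1/4) → index 1
j=1: u_1=19/70 ∈ [1/4, 11/32) → index 2
j=2: u_2=29/70 ∈ [11/32, 5/8) → index 3
j=3: u_3=39/70 ∈ [11/32, 5/8) → index 3
j=4: u_4=7/10 ∈ [11/16, 27/32) → index 5
j=5: u_5=59/70 ∈ [11/16, 27/32) → index 5
j=6: u_6=69/70 ∈ [27/32, 1) → index 6

1 2 3 3 5 5 6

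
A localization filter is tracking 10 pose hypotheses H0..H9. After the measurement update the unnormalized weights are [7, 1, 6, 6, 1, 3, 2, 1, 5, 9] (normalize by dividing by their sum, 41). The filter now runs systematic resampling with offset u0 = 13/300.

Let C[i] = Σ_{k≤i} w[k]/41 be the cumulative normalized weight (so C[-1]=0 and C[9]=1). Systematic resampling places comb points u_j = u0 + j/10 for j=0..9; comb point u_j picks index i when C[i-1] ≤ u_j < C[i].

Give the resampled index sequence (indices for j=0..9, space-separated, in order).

0 0 2 3 3 5 7 8 9 9

C = [7/41, 8/41, 14/41, 20/41, 21/41, 24/41, 26/41, 27/41, 32/41, 1]
j=0: u_0=13/300 ∈ [0, 7/41) → index 0
j=1: u_1=43/300 ∈ [0, 7/41) → index 0
j=2: u_2=73/300 ∈ [8/41, 14/41) → index 2
j=3: u_3=103/300 ∈ [14/41, 20/41) → index 3
j=4: u_4=133/300 ∈ [14/41, 20/41) → index 3
j=5: u_5=163/300 ∈ [21/41, 24/41) → index 5
j=6: u_6=193/300 ∈ [26/41, 27/41) → index 7
j=7: u_7=223/300 ∈ [27/41, 32/41) → index 8
j=8: u_8=253/300 ∈ [32/41, 1) → index 9
j=9: u_9=283/300 ∈ [32/41, 1) → index 9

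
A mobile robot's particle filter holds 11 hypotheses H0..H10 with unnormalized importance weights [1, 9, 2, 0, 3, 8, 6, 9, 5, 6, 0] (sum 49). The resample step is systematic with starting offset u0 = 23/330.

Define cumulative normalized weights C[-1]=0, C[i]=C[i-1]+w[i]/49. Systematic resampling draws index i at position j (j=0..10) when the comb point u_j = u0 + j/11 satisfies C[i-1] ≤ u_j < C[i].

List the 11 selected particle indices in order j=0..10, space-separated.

1 1 4 5 5 6 7 7 8 9 9

C = [1/49, 10/49, 12/49, 12/49, 15/49, 23/49, 29/49, 38/49, 43/49, 1, 1]
j=0: u_0=23/330 ∈ [1/49, 10/49) → index 1
j=1: u_1=53/330 ∈ [1/49, 10/49) → index 1
j=2: u_2=83/330 ∈ [12/49, 15/49) → index 4
j=3: u_3=113/330 ∈ [15/49, 23/49) → index 5
j=4: u_4=13/30 ∈ [15/49, 23/49) → index 5
j=5: u_5=173/330 ∈ [23/49, 29/49) → index 6
j=6: u_6=203/330 ∈ [29/49, 38/49) → index 7
j=7: u_7=233/330 ∈ [29/49, 38/49) → index 7
j=8: u_8=263/330 ∈ [38/49, 43/49) → index 8
j=9: u_9=293/330 ∈ [43/49, 1) → index 9
j=10: u_10=323/330 ∈ [43/49, 1) → index 9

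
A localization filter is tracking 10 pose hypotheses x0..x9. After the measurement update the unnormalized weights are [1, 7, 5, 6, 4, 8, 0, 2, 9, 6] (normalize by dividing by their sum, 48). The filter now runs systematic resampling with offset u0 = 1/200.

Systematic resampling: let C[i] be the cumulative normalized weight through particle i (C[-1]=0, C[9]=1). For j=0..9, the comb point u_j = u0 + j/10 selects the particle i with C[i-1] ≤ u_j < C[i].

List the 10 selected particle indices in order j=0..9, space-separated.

0 1 2 3 4 5 5 8 8 9

C = [1/48, 1/6, 13/48, 19/48, 23/48, 31/48, 31/48, 11/16, 7/8, 1]
j=0: u_0=1/200 ∈ [0, 1/48) → index 0
j=1: u_1=21/200 ∈ [1/48, 1/6) → index 1
j=2: u_2=41/200 ∈ [1/6, 13/48) → index 2
j=3: u_3=61/200 ∈ [13/48, 19/48) → index 3
j=4: u_4=81/200 ∈ [19/48, 23/48) → index 4
j=5: u_5=101/200 ∈ [23/48, 31/48) → index 5
j=6: u_6=121/200 ∈ [23/48, 31/48) → index 5
j=7: u_7=141/200 ∈ [11/16, 7/8) → index 8
j=8: u_8=161/200 ∈ [11/16, 7/8) → index 8
j=9: u_9=181/200 ∈ [7/8, 1) → index 9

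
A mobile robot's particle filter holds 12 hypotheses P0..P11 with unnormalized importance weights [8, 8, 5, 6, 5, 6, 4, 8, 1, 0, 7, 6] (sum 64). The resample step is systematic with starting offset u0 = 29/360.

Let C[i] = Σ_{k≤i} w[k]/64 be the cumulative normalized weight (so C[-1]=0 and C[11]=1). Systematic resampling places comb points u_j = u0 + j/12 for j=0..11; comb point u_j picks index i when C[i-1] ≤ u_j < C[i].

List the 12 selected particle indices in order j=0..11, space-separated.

C = [1/8, 1/4, 21/64, 27/64, 1/2, 19/32, 21/32, 25/32, 51/64, 51/64, 29/32, 1]
j=0: u_0=29/360 ∈ [0, 1/8) → index 0
j=1: u_1=59/360 ∈ [1/8, 1/4) → index 1
j=2: u_2=89/360 ∈ [1/8, 1/4) → index 1
j=3: u_3=119/360 ∈ [21/64, 27/64) → index 3
j=4: u_4=149/360 ∈ [21/64, 27/64) → index 3
j=5: u_5=179/360 ∈ [27/64, 1/2) → index 4
j=6: u_6=209/360 ∈ [1/2, 19/32) → index 5
j=7: u_7=239/360 ∈ [21/32, 25/32) → index 7
j=8: u_8=269/360 ∈ [21/32, 25/32) → index 7
j=9: u_9=299/360 ∈ [51/64, 29/32) → index 10
j=10: u_10=329/360 ∈ [29/32, 1) → index 11
j=11: u_11=359/360 ∈ [29/32, 1) → index 11

0 1 1 3 3 4 5 7 7 10 11 11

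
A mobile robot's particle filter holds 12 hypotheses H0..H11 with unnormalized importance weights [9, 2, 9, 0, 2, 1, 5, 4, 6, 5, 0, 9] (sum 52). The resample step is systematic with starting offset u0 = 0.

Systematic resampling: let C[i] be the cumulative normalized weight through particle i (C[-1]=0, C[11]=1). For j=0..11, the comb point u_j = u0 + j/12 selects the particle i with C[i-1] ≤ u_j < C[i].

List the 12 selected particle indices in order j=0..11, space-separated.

C = [9/52, 11/52, 5/13, 5/13, 11/26, 23/52, 7/13, 8/13, 19/26, 43/52, 43/52, 1]
j=0: u_0=0 ∈ [0, 9/52) → index 0
j=1: u_1=1/12 ∈ [0, 9/52) → index 0
j=2: u_2=1/6 ∈ [0, 9/52) → index 0
j=3: u_3=1/4 ∈ [11/52, 5/13) → index 2
j=4: u_4=1/3 ∈ [11/52, 5/13) → index 2
j=5: u_5=5/12 ∈ [5/13, 11/26) → index 4
j=6: u_6=1/2 ∈ [23/52, 7/13) → index 6
j=7: u_7=7/12 ∈ [7/13, 8/13) → index 7
j=8: u_8=2/3 ∈ [8/13, 19/26) → index 8
j=9: u_9=3/4 ∈ [19/26, 43/52) → index 9
j=10: u_10=5/6 ∈ [43/52, 1) → index 11
j=11: u_11=11/12 ∈ [43/52, 1) → index 11

0 0 0 2 2 4 6 7 8 9 11 11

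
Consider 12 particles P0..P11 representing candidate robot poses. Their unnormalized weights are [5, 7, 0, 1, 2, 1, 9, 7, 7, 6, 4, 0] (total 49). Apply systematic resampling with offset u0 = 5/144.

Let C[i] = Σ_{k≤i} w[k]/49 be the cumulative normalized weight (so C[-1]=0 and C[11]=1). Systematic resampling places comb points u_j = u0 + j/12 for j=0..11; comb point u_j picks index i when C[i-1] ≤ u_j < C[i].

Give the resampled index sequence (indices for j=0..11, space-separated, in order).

C = [5/49, 12/49, 12/49, 13/49, 15/49, 16/49, 25/49, 32/49, 39/49, 45/49, 1, 1]
j=0: u_0=5/144 ∈ [0, 5/49) → index 0
j=1: u_1=17/144 ∈ [5/49, 12/49) → index 1
j=2: u_2=29/144 ∈ [5/49, 12/49) → index 1
j=3: u_3=41/144 ∈ [13/49, 15/49) → index 4
j=4: u_4=53/144 ∈ [16/49, 25/49) → index 6
j=5: u_5=65/144 ∈ [16/49, 25/49) → index 6
j=6: u_6=77/144 ∈ [25/49, 32/49) → index 7
j=7: u_7=89/144 ∈ [25/49, 32/49) → index 7
j=8: u_8=101/144 ∈ [32/49, 39/49) → index 8
j=9: u_9=113/144 ∈ [32/49, 39/49) → index 8
j=10: u_10=125/144 ∈ [39/49, 45/49) → index 9
j=11: u_11=137/144 ∈ [45/49, 1) → index 10

0 1 1 4 6 6 7 7 8 8 9 10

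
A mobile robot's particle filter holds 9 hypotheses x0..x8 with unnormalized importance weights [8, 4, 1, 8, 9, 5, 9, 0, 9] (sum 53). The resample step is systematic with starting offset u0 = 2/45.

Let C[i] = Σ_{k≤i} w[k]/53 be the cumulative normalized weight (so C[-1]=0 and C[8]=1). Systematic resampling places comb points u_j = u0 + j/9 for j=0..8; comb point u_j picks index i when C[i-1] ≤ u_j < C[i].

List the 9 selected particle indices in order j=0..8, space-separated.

0 1 3 3 4 5 6 6 8

C = [8/53, 12/53, 13/53, 21/53, 30/53, 35/53, 44/53, 44/53, 1]
j=0: u_0=2/45 ∈ [0, 8/53) → index 0
j=1: u_1=7/45 ∈ [8/53, 12/53) → index 1
j=2: u_2=4/15 ∈ [13/53, 21/53) → index 3
j=3: u_3=17/45 ∈ [13/53, 21/53) → index 3
j=4: u_4=22/45 ∈ [21/53, 30/53) → index 4
j=5: u_5=3/5 ∈ [30/53, 35/53) → index 5
j=6: u_6=32/45 ∈ [35/53, 44/53) → index 6
j=7: u_7=37/45 ∈ [35/53, 44/53) → index 6
j=8: u_8=14/15 ∈ [44/53, 1) → index 8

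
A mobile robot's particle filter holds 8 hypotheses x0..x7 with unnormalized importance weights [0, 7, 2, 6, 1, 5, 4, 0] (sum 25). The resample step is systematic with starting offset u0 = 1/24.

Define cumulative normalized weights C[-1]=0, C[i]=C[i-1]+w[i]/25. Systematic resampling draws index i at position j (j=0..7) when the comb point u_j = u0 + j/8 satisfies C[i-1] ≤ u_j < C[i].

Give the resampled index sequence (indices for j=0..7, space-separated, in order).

1 1 2 3 3 5 5 6

C = [0, 7/25, 9/25, 3/5, 16/25, 21/25, 1, 1]
j=0: u_0=1/24 ∈ [0, 7/25) → index 1
j=1: u_1=1/6 ∈ [0, 7/25) → index 1
j=2: u_2=7/24 ∈ [7/25, 9/25) → index 2
j=3: u_3=5/12 ∈ [9/25, 3/5) → index 3
j=4: u_4=13/24 ∈ [9/25, 3/5) → index 3
j=5: u_5=2/3 ∈ [16/25, 21/25) → index 5
j=6: u_6=19/24 ∈ [16/25, 21/25) → index 5
j=7: u_7=11/12 ∈ [21/25, 1) → index 6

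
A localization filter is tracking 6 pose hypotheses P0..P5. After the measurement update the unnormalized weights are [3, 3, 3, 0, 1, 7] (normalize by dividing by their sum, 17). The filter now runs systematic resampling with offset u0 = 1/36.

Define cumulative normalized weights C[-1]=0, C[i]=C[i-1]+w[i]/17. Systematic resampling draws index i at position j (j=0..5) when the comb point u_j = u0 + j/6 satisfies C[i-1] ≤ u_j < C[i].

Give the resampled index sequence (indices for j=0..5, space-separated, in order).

0 1 2 2 5 5

C = [3/17, 6/17, 9/17, 9/17, 10/17, 1]
j=0: u_0=1/36 ∈ [0, 3/17) → index 0
j=1: u_1=7/36 ∈ [3/17, 6/17) → index 1
j=2: u_2=13/36 ∈ [6/17, 9/17) → index 2
j=3: u_3=19/36 ∈ [6/17, 9/17) → index 2
j=4: u_4=25/36 ∈ [10/17, 1) → index 5
j=5: u_5=31/36 ∈ [10/17, 1) → index 5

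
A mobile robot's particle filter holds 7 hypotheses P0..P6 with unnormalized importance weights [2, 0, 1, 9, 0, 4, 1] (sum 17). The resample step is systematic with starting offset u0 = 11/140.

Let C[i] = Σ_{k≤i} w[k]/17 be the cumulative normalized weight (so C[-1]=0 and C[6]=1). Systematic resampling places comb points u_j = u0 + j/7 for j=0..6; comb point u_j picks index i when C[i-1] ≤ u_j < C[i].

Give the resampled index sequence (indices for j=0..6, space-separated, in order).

0 3 3 3 3 5 5

C = [2/17, 2/17, 3/17, 12/17, 12/17, 16/17, 1]
j=0: u_0=11/140 ∈ [0, 2/17) → index 0
j=1: u_1=31/140 ∈ [3/17, 12/17) → index 3
j=2: u_2=51/140 ∈ [3/17, 12/17) → index 3
j=3: u_3=71/140 ∈ [3/17, 12/17) → index 3
j=4: u_4=13/20 ∈ [3/17, 12/17) → index 3
j=5: u_5=111/140 ∈ [12/17, 16/17) → index 5
j=6: u_6=131/140 ∈ [12/17, 16/17) → index 5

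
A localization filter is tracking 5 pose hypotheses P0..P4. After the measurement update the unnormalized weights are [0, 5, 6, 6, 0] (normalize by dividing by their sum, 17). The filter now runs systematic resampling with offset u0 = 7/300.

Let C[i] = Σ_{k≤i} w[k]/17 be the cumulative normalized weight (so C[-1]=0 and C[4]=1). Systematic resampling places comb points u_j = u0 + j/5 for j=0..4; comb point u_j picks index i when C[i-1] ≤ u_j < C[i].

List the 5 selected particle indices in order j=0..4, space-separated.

C = [0, 5/17, 11/17, 1, 1]
j=0: u_0=7/300 ∈ [0, 5/17) → index 1
j=1: u_1=67/300 ∈ [0, 5/17) → index 1
j=2: u_2=127/300 ∈ [5/17, 11/17) → index 2
j=3: u_3=187/300 ∈ [5/17, 11/17) → index 2
j=4: u_4=247/300 ∈ [11/17, 1) → index 3

1 1 2 2 3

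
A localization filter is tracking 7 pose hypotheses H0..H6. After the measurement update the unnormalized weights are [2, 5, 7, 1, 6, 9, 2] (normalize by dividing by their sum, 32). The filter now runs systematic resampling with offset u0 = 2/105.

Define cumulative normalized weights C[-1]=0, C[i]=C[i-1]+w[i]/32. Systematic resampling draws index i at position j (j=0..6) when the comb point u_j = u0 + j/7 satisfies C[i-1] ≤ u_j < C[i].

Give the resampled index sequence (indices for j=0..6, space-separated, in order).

0 1 2 3 4 5 5

C = [1/16, 7/32, 7/16, 15/32, 21/32, 15/16, 1]
j=0: u_0=2/105 ∈ [0, 1/16) → index 0
j=1: u_1=17/105 ∈ [1/16, 7/32) → index 1
j=2: u_2=32/105 ∈ [7/32, 7/16) → index 2
j=3: u_3=47/105 ∈ [7/16, 15/32) → index 3
j=4: u_4=62/105 ∈ [15/32, 21/32) → index 4
j=5: u_5=11/15 ∈ [21/32, 15/16) → index 5
j=6: u_6=92/105 ∈ [21/32, 15/16) → index 5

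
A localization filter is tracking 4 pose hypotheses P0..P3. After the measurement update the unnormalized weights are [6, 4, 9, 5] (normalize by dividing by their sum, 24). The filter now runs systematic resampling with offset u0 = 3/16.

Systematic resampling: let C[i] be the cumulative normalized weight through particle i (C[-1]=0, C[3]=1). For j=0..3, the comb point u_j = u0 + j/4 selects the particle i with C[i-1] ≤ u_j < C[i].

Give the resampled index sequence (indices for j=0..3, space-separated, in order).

0 2 2 3

C = [1/4, 5/12, 19/24, 1]
j=0: u_0=3/16 ∈ [0, 1/4) → index 0
j=1: u_1=7/16 ∈ [5/12, 19/24) → index 2
j=2: u_2=11/16 ∈ [5/12, 19/24) → index 2
j=3: u_3=15/16 ∈ [19/24, 1) → index 3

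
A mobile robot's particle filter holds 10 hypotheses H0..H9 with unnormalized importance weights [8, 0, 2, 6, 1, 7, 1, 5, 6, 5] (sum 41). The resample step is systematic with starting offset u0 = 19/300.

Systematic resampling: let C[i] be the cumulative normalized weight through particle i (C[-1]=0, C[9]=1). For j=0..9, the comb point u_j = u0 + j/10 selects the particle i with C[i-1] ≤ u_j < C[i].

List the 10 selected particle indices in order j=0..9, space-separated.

0 0 3 3 5 5 7 8 8 9

C = [8/41, 8/41, 10/41, 16/41, 17/41, 24/41, 25/41, 30/41, 36/41, 1]
j=0: u_0=19/300 ∈ [0, 8/41) → index 0
j=1: u_1=49/300 ∈ [0, 8/41) → index 0
j=2: u_2=79/300 ∈ [10/41, 16/41) → index 3
j=3: u_3=109/300 ∈ [10/41, 16/41) → index 3
j=4: u_4=139/300 ∈ [17/41, 24/41) → index 5
j=5: u_5=169/300 ∈ [17/41, 24/41) → index 5
j=6: u_6=199/300 ∈ [25/41, 30/41) → index 7
j=7: u_7=229/300 ∈ [30/41, 36/41) → index 8
j=8: u_8=259/300 ∈ [30/41, 36/41) → index 8
j=9: u_9=289/300 ∈ [36/41, 1) → index 9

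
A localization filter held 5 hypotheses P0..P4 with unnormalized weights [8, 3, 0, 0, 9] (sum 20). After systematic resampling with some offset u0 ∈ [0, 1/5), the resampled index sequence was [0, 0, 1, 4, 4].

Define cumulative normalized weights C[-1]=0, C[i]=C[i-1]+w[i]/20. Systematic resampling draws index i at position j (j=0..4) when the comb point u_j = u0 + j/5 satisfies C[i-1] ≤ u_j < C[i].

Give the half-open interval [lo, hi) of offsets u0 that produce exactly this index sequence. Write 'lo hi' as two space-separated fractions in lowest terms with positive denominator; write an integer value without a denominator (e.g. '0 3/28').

C = [2/5, 11/20, 11/20, 11/20, 1]
j=0 picked index 0: u0 ∈ [0, 2/5)
j=1 picked index 0: u0 ∈ [-1/5, 1/5)
j=2 picked index 1: u0 ∈ [0, 3/20)
j=3 picked index 4: u0 ∈ [-1/20, 2/5)
j=4 picked index 4: u0 ∈ [-1/4, 1/5)
intersection: [0, 3/20)

0 3/20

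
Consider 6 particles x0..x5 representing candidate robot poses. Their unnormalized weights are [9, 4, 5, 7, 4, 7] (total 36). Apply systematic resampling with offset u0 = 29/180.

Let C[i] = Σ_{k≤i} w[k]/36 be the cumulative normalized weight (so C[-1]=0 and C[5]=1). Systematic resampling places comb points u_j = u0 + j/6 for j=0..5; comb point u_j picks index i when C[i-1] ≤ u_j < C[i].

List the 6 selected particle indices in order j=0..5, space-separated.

C = [1/4, 13/36, 1/2, 25/36, 29/36, 1]
j=0: u_0=29/180 ∈ [0, 1/4) → index 0
j=1: u_1=59/180 ∈ [1/4, 13/36) → index 1
j=2: u_2=89/180 ∈ [13/36, 1/2) → index 2
j=3: u_3=119/180 ∈ [1/2, 25/36) → index 3
j=4: u_4=149/180 ∈ [29/36, 1) → index 5
j=5: u_5=179/180 ∈ [29/36, 1) → index 5

0 1 2 3 5 5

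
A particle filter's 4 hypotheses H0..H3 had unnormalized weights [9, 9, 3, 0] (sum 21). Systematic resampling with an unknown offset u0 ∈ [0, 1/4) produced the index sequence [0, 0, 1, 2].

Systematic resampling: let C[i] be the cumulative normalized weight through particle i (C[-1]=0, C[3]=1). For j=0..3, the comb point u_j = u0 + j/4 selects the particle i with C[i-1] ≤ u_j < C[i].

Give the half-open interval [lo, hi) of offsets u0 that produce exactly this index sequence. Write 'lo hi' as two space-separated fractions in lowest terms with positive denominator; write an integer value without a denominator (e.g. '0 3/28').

3/28 5/28

C = [3/7, 6/7, 1, 1]
j=0 picked index 0: u0 ∈ [0, 3/7)
j=1 picked index 0: u0 ∈ [-1/4, 5/28)
j=2 picked index 1: u0 ∈ [-1/14, 5/14)
j=3 picked index 2: u0 ∈ [3/28, 1/4)
intersection: [3/28, 5/28)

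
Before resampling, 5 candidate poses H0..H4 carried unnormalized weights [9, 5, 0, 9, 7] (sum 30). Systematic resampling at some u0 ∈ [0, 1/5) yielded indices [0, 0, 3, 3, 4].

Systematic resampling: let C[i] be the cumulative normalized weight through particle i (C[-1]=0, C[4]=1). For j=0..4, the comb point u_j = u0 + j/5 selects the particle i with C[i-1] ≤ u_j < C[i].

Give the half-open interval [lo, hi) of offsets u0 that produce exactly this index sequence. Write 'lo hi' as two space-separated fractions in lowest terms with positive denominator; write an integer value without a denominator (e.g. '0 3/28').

1/15 1/10

C = [3/10, 7/15, 7/15, 23/30, 1]
j=0 picked index 0: u0 ∈ [0, 3/10)
j=1 picked index 0: u0 ∈ [-1/5, 1/10)
j=2 picked index 3: u0 ∈ [1/15, 11/30)
j=3 picked index 3: u0 ∈ [-2/15, 1/6)
j=4 picked index 4: u0 ∈ [-1/30, 1/5)
intersection: [1/15, 1/10)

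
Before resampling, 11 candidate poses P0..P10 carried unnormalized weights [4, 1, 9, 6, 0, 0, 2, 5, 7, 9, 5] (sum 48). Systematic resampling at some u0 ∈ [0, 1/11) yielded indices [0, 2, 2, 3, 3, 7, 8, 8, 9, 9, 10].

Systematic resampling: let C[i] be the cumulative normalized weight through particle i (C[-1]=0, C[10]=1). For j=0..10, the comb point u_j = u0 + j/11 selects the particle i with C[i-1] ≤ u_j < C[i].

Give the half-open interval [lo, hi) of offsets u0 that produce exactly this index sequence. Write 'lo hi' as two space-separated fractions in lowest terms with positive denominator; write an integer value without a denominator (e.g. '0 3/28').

C = [1/12, 5/48, 7/24, 5/12, 5/12, 5/12, 11/24, 9/16, 17/24, 43/48, 1]
j=0 picked index 0: u0 ∈ [0, 1/12)
j=1 picked index 2: u0 ∈ [7/528, 53/264)
j=2 picked index 2: u0 ∈ [-41/528, 29/264)
j=3 picked index 3: u0 ∈ [5/264, 19/132)
j=4 picked index 3: u0 ∈ [-19/264, 7/132)
j=5 picked index 7: u0 ∈ [1/264, 19/176)
j=6 picked index 8: u0 ∈ [3/176, 43/264)
j=7 picked index 8: u0 ∈ [-13/176, 19/264)
j=8 picked index 9: u0 ∈ [-5/264, 89/528)
j=9 picked index 9: u0 ∈ [-29/264, 41/528)
j=10 picked index 10: u0 ∈ [-7/528, 1/11)
intersection: [5/264, 7/132)

5/264 7/132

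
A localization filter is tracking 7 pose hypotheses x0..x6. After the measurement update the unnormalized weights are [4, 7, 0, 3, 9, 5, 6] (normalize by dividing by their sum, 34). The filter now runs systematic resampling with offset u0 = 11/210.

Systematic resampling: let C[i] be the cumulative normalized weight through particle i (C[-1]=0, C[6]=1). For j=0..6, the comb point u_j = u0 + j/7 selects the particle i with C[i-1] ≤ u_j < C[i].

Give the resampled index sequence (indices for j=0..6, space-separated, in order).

C = [2/17, 11/34, 11/34, 7/17, 23/34, 14/17, 1]
j=0: u_0=11/210 ∈ [0, 2/17) → index 0
j=1: u_1=41/210 ∈ [2/17, 11/34) → index 1
j=2: u_2=71/210 ∈ [11/34, 7/17) → index 3
j=3: u_3=101/210 ∈ [7/17, 23/34) → index 4
j=4: u_4=131/210 ∈ [7/17, 23/34) → index 4
j=5: u_5=23/30 ∈ [23/34, 14/17) → index 5
j=6: u_6=191/210 ∈ [14/17, 1) → index 6

0 1 3 4 4 5 6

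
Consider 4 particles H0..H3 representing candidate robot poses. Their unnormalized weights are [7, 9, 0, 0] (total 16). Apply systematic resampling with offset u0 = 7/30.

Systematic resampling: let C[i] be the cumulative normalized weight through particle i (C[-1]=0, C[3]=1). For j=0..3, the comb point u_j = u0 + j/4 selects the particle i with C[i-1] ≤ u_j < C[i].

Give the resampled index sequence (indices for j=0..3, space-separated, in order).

C = [7/16, 1, 1, 1]
j=0: u_0=7/30 ∈ [0, 7/16) → index 0
j=1: u_1=29/60 ∈ [7/16, 1) → index 1
j=2: u_2=11/15 ∈ [7/16, 1) → index 1
j=3: u_3=59/60 ∈ [7/16, 1) → index 1

0 1 1 1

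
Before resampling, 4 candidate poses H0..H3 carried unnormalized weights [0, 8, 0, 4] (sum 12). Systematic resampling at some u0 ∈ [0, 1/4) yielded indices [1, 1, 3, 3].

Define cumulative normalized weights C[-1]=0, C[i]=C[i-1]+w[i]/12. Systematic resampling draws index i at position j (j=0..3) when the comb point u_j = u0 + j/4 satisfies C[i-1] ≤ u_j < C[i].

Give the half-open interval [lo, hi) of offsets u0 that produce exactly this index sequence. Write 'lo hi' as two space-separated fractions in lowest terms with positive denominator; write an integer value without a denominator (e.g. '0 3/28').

1/6 1/4

C = [0, 2/3, 2/3, 1]
j=0 picked index 1: u0 ∈ [0, 2/3)
j=1 picked index 1: u0 ∈ [-1/4, 5/12)
j=2 picked index 3: u0 ∈ [1/6, 1/2)
j=3 picked index 3: u0 ∈ [-1/12, 1/4)
intersection: [1/6, 1/4)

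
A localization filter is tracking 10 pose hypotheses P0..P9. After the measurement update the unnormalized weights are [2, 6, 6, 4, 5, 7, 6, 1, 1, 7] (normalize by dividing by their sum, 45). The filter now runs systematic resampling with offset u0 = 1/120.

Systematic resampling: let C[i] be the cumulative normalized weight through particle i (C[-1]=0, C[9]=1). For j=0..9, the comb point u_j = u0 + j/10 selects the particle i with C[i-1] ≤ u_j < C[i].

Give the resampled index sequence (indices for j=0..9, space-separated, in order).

0 1 2 2 4 4 5 6 7 9

C = [2/45, 8/45, 14/45, 2/5, 23/45, 2/3, 4/5, 37/45, 38/45, 1]
j=0: u_0=1/120 ∈ [0, 2/45) → index 0
j=1: u_1=13/120 ∈ [2/45, 8/45) → index 1
j=2: u_2=5/24 ∈ [8/45, 14/45) → index 2
j=3: u_3=37/120 ∈ [8/45, 14/45) → index 2
j=4: u_4=49/120 ∈ [2/5, 23/45) → index 4
j=5: u_5=61/120 ∈ [2/5, 23/45) → index 4
j=6: u_6=73/120 ∈ [23/45, 2/3) → index 5
j=7: u_7=17/24 ∈ [2/3, 4/5) → index 6
j=8: u_8=97/120 ∈ [4/5, 37/45) → index 7
j=9: u_9=109/120 ∈ [38/45, 1) → index 9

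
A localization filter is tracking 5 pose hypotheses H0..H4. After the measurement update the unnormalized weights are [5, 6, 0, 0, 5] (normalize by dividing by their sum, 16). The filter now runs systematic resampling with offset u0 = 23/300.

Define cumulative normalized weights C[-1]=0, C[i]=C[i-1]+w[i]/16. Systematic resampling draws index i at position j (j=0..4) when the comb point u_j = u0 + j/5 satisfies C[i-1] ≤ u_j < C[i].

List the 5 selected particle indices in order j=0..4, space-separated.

0 0 1 1 4

C = [5/16, 11/16, 11/16, 11/16, 1]
j=0: u_0=23/300 ∈ [0, 5/16) → index 0
j=1: u_1=83/300 ∈ [0, 5/16) → index 0
j=2: u_2=143/300 ∈ [5/16, 11/16) → index 1
j=3: u_3=203/300 ∈ [5/16, 11/16) → index 1
j=4: u_4=263/300 ∈ [11/16, 1) → index 4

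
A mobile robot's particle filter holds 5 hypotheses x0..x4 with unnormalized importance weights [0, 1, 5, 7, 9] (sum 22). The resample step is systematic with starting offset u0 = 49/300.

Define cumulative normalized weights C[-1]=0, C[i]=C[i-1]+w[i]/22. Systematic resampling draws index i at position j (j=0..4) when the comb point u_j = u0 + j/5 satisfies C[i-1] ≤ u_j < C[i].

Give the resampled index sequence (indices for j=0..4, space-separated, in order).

2 3 3 4 4

C = [0, 1/22, 3/11, 13/22, 1]
j=0: u_0=49/300 ∈ [1/22, 3/11) → index 2
j=1: u_1=109/300 ∈ [3/11, 13/22) → index 3
j=2: u_2=169/300 ∈ [3/11, 13/22) → index 3
j=3: u_3=229/300 ∈ [13/22, 1) → index 4
j=4: u_4=289/300 ∈ [13/22, 1) → index 4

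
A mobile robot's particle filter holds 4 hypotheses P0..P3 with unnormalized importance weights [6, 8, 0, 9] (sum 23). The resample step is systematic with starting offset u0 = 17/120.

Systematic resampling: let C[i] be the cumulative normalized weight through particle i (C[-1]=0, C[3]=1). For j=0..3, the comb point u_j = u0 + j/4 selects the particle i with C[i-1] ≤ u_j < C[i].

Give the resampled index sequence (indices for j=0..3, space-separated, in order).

0 1 3 3

C = [6/23, 14/23, 14/23, 1]
j=0: u_0=17/120 ∈ [0, 6/23) → index 0
j=1: u_1=47/120 ∈ [6/23, 14/23) → index 1
j=2: u_2=77/120 ∈ [14/23, 1) → index 3
j=3: u_3=107/120 ∈ [14/23, 1) → index 3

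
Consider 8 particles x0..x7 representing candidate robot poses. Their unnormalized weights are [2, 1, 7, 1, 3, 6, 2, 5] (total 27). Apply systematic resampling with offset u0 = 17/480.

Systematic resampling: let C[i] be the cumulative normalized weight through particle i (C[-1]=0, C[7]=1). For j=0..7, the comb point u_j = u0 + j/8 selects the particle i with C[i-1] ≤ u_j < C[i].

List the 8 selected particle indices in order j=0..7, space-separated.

C = [2/27, 1/9, 10/27, 11/27, 14/27, 20/27, 22/27, 1]
j=0: u_0=17/480 ∈ [0, 2/27) → index 0
j=1: u_1=77/480 ∈ [1/9, 10/27) → index 2
j=2: u_2=137/480 ∈ [1/9, 10/27) → index 2
j=3: u_3=197/480 ∈ [11/27, 14/27) → index 4
j=4: u_4=257/480 ∈ [14/27, 20/27) → index 5
j=5: u_5=317/480 ∈ [14/27, 20/27) → index 5
j=6: u_6=377/480 ∈ [20/27, 22/27) → index 6
j=7: u_7=437/480 ∈ [22/27, 1) → index 7

0 2 2 4 5 5 6 7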